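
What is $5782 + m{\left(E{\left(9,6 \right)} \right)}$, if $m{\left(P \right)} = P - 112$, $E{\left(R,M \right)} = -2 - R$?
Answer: $5659$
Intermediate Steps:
$m{\left(P \right)} = -112 + P$
$5782 + m{\left(E{\left(9,6 \right)} \right)} = 5782 - 123 = 5659$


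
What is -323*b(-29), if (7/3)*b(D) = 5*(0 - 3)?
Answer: 14535/7 ≈ 2076.4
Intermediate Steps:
b(D) = -45/7 (b(D) = 3*(5*(0 - 3))/7 = 3*(5*(-3))/7 = (3/7)*(-15) = -45/7)
-323*b(-29) = -323*(-45/7) = 14535/7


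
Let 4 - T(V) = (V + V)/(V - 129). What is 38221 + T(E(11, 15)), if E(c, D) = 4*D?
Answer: 879215/23 ≈ 38227.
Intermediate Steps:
T(V) = 4 - 2*V/(-129 + V) (T(V) = 4 - (V + V)/(V - 129) = 4 - 2*V/(-129 + V))
38221 + T(E(11, 15)) = 38221 + 2*(-258 + 4*15)/(-129 + 4*15) = 38221 + 2*(-258 + 60)/(-129 + 60) = 38221 + 2*(-198)/(-69) = 38221 + 2*(-1/69)*(-198) = 38221 + 132/23 = 879215/23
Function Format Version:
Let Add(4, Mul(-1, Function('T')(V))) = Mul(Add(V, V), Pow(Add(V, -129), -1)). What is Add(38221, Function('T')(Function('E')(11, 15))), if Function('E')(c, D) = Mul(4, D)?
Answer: Rational(879215, 23) ≈ 38227.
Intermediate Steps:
Function('T')(V) = Add(4, Mul(-2, V, Pow(Add(-129, V), -1))) (Function('T')(V) = Add(4, Mul(-1, Mul(Add(V, V), Pow(Add(V, -129), -1)))) = Add(4, Mul(-1, Mul(Mul(2, V), Pow(Add(-129, V), -1)))) = Add(4, Mul(-1, Mul(2, V, Pow(Add(-129, V), -1)))) = Add(4, Mul(-2, V, Pow(Add(-129, V), -1))))
Add(38221, Function('T')(Function('E')(11, 15))) = Add(38221, Mul(2, Pow(Add(-129, Mul(4, 15)), -1), Add(-258, Mul(4, 15)))) = Add(38221, Mul(2, Pow(Add(-129, 60), -1), Add(-258, 60))) = Add(38221, Mul(2, Pow(-69, -1), -198)) = Add(38221, Mul(2, Rational(-1, 69), -198)) = Add(38221, Rational(132, 23)) = Rational(879215, 23)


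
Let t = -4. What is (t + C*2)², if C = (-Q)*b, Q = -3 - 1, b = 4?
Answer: 784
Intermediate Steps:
Q = -4
C = 16 (C = -1*(-4)*4 = 4*4 = 16)
(t + C*2)² = (-4 + 16*2)² = (-4 + 32)² = 28² = 784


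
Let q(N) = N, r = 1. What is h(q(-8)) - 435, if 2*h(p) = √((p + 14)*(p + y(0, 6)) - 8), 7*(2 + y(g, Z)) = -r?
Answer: -435 + I*√3374/14 ≈ -435.0 + 4.149*I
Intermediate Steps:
y(g, Z) = -15/7 (y(g, Z) = -2 + (-1*1)/7 = -2 + (⅐)*(-1) = -2 - ⅐ = -15/7)
h(p) = √(-8 + (14 + p)*(-15/7 + p))/2 (h(p) = √((p + 14)*(p - 15/7) - 8)/2 = √((14 + p)*(-15/7 + p) - 8)/2 = √(-8 + (14 + p)*(-15/7 + p))/2)
h(q(-8)) - 435 = √(-1862 + 49*(-8)² + 581*(-8))/14 - 435 = √(-1862 + 49*64 - 4648)/14 - 435 = √(-1862 + 3136 - 4648)/14 - 435 = √(-3374)/14 - 435 = (I*√3374)/14 - 435 = I*√3374/14 - 435 = -435 + I*√3374/14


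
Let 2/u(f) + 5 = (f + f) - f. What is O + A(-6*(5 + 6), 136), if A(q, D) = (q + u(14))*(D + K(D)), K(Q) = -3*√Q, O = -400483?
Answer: -3684859/9 + 1184*√34/3 ≈ -4.0713e+5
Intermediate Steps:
u(f) = 2/(-5 + f) (u(f) = 2/(-5 + ((f + f) - f)) = 2/(-5 + (2*f - f)) = 2/(-5 + f))
A(q, D) = (2/9 + q)*(D - 3*√D) (A(q, D) = (q + 2/(-5 + 14))*(D - 3*√D) = (q + 2/9)*(D - 3*√D) = (2/9 + q)*(D - 3*√D))
O + A(-6*(5 + 6), 136) = -400483 + (-4*√34/3 + (2/9)*136 + 136*(-6*(5 + 6)) - 3*(-6*(5 + 6))*√136) = -400483 + (-4*√34/3 + 272/9 + 136*(-6*11) - 3*(-6*11)*2*√34) = -400483 + (-4*√34/3 + 272/9 + 136*(-66) - 3*(-66)*2*√34) = -400483 + (-4*√34/3 + 272/9 - 8976 + 396*√34) = -400483 + (-80512/9 + 1184*√34/3) = -3684859/9 + 1184*√34/3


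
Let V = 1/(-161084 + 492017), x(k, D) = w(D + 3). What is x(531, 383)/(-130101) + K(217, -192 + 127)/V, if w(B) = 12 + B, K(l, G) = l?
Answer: 9342872988163/130101 ≈ 7.1812e+7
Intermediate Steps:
x(k, D) = 15 + D (x(k, D) = 12 + (D + 3) = 12 + (3 + D) = 15 + D)
V = 1/330933 ≈ 3.0218e-6
x(531, 383)/(-130101) + K(217, -192 + 127)/V = (15 + 383)/(-130101) + 217/(1/330933) = 398*(-1/130101) + 217*330933 = -398/130101 + 71812461 = 9342872988163/130101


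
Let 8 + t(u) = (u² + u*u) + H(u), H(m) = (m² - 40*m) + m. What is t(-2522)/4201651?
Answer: 19179802/4201651 ≈ 4.5648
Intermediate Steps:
H(m) = m² - 39*m
t(u) = -8 + 2*u² + u*(-39 + u) (t(u) = -8 + ((u² + u*u) + u*(-39 + u)) = -8 + ((u² + u²) + u*(-39 + u)) = -8 + (2*u² + u*(-39 + u)) = -8 + 2*u² + u*(-39 + u))
t(-2522)/4201651 = (-8 - 39*(-2522) + 3*(-2522)²)/4201651 = (-8 + 98358 + 3*6360484)*(1/4201651) = (-8 + 98358 + 19081452)*(1/4201651) = 19179802*(1/4201651) = 19179802/4201651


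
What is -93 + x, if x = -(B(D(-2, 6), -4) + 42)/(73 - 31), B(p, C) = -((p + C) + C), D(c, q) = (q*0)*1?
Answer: -1978/21 ≈ -94.190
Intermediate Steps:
D(c, q) = 0 (D(c, q) = 0*1 = 0)
B(p, C) = -p - 2*C (B(p, C) = -((C + p) + C) = -(p + 2*C) = -p - 2*C)
x = -25/21 (x = -((-1*0 - 2*(-4)) + 42)/(73 - 31) = -((0 + 8) + 42)/42 = -(8 + 42)/42 = -50/42 = -1*25/21 = -25/21 ≈ -1.1905)
-93 + x = -93 - 25/21 = -1978/21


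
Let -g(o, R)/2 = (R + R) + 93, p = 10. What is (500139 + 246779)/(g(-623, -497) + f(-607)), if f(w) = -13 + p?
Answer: 746918/1799 ≈ 415.19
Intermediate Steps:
f(w) = -3 (f(w) = -13 + 10 = -3)
g(o, R) = -186 - 4*R (g(o, R) = -2*((R + R) + 93) = -2*(2*R + 93) = -2*(93 + 2*R) = -186 - 4*R)
(500139 + 246779)/(g(-623, -497) + f(-607)) = (500139 + 246779)/((-186 - 4*(-497)) - 3) = 746918/((-186 + 1988) - 3) = 746918/(1802 - 3) = 746918/1799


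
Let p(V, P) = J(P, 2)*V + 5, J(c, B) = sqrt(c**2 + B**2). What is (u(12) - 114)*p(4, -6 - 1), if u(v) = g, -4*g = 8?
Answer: -580 - 464*sqrt(53) ≈ -3958.0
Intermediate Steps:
g = -2 (g = -1/4*8 = -2)
u(v) = -2
J(c, B) = sqrt(B**2 + c**2)
p(V, P) = 5 + V*sqrt(4 + P**2) (p(V, P) = sqrt(2**2 + P**2)*V + 5 = sqrt(4 + P**2)*V + 5 = V*sqrt(4 + P**2) + 5 = 5 + V*sqrt(4 + P**2))
(u(12) - 114)*p(4, -6 - 1) = (-2 - 114)*(5 + 4*sqrt(4 + (-6 - 1)**2)) = -116*(5 + 4*sqrt(4 + (-7)**2)) = -116*(5 + 4*sqrt(4 + 49)) = -116*(5 + 4*sqrt(53)) = -580 - 464*sqrt(53)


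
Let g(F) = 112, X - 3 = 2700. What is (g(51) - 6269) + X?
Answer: -3454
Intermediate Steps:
X = 2703 (X = 3 + 2700 = 2703)
(g(51) - 6269) + X = (112 - 6269) + 2703 = -6157 + 2703 = -3454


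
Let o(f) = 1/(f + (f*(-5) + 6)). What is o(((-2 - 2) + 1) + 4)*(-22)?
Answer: -11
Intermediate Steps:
o(f) = 1/(6 - 4*f) (o(f) = 1/(f + (-5*f + 6)) = 1/(f + (6 - 5*f)) = 1/(6 - 4*f))
o(((-2 - 2) + 1) + 4)*(-22) = -1/(-6 + 4*(((-2 - 2) + 1) + 4))*(-22) = -1/(-6 + 4*((-4 + 1) + 4))*(-22) = -1/(-6 + 4*(-3 + 4))*(-22) = -1/(-6 + 4*1)*(-22) = -1/(-6 + 4)*(-22) = -1/(-2)*(-22) = -1*(-½)*(-22) = (½)*(-22) = -11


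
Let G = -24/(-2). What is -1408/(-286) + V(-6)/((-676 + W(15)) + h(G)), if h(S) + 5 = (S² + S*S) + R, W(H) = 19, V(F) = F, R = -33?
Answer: 26126/5291 ≈ 4.9378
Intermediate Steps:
G = 12 (G = -24*(-½) = 12)
h(S) = -38 + 2*S² (h(S) = -5 + ((S² + S*S) - 33) = -5 + ((S² + S²) - 33) = -5 + (2*S² - 33) = -5 + (-33 + 2*S²) = -38 + 2*S²)
-1408/(-286) + V(-6)/((-676 + W(15)) + h(G)) = -1408/(-286) - 6/((-676 + 19) + (-38 + 2*12²)) = -1408*(-1/286) - 6/(-657 + (-38 + 2*144)) = 64/13 - 6/(-657 + (-38 + 288)) = 64/13 - 6/(-657 + 250) = 64/13 - 6/(-407) = 64/13 - 6*(-1/407) = 64/13 + 6/407 = 26126/5291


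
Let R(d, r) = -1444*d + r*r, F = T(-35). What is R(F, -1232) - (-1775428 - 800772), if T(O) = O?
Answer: 4144564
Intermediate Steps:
F = -35
R(d, r) = r² - 1444*d (R(d, r) = -1444*d + r² = r² - 1444*d)
R(F, -1232) - (-1775428 - 800772) = ((-1232)² - 1444*(-35)) - (-1775428 - 800772) = (1517824 + 50540) - 1*(-2576200) = 1568364 + 2576200 = 4144564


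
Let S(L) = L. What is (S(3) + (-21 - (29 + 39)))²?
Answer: 7396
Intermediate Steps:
(S(3) + (-21 - (29 + 39)))² = (3 + (-21 - (29 + 39)))² = (3 + (-21 - 1*68))² = (3 + (-21 - 68))² = (3 - 89)² = (-86)² = 7396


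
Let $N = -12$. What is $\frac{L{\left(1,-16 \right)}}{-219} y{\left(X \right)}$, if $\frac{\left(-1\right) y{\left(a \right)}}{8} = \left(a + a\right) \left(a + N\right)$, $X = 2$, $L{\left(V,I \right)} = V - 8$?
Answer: $\frac{2240}{219} \approx 10.228$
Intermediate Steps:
$L{\left(V,I \right)} = -8 + V$
$y{\left(a \right)} = - 16 a \left(-12 + a\right)$ ($y{\left(a \right)} = - 8 \left(a + a\right) \left(a - 12\right) = - 8 \cdot 2 a \left(-12 + a\right) = - 16 a \left(-12 + a\right)$)
$\frac{L{\left(1,-16 \right)}}{-219} y{\left(X \right)} = \frac{-8 + 1}{-219} \cdot 16 \cdot 2 \left(12 - 2\right) = \left(-7\right) \left(- \frac{1}{219}\right) 16 \cdot 2 \left(12 - 2\right) = \frac{7 \cdot 16 \cdot 2 \cdot 10}{219} = \frac{7}{219} \cdot 320 = \frac{2240}{219}$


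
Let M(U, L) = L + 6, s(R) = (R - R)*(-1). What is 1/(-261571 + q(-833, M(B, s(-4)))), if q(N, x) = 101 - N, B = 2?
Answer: -1/260637 ≈ -3.8368e-6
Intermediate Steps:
s(R) = 0 (s(R) = 0*(-1) = 0)
M(U, L) = 6 + L
1/(-261571 + q(-833, M(B, s(-4)))) = 1/(-261571 + (101 - 1*(-833))) = 1/(-261571 + (101 + 833)) = 1/(-261571 + 934) = 1/(-260637) = -1/260637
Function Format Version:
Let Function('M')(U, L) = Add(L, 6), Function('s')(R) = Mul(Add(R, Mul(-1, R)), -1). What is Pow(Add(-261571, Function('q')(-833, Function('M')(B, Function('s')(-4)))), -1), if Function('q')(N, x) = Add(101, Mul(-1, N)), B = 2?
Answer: Rational(-1, 260637) ≈ -3.8368e-6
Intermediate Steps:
Function('s')(R) = 0 (Function('s')(R) = Mul(0, -1) = 0)
Function('M')(U, L) = Add(6, L)
Pow(Add(-261571, Function('q')(-833, Function('M')(B, Function('s')(-4)))), -1) = Pow(Add(-261571, Add(101, Mul(-1, -833))), -1) = Pow(Add(-261571, Add(101, 833)), -1) = Pow(Add(-261571, 934), -1) = Pow(-260637, -1) = Rational(-1, 260637)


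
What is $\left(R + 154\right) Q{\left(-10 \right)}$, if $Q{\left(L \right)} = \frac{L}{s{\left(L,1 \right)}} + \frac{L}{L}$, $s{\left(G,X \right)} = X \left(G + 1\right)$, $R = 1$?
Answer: $\frac{2945}{9} \approx 327.22$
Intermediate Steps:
$s{\left(G,X \right)} = X \left(1 + G\right)$
$Q{\left(L \right)} = 1 + \frac{L}{1 + L}$ ($Q{\left(L \right)} = \frac{L}{1 \left(1 + L\right)} + \frac{L}{L} = \frac{L}{1 + L} + 1 = 1 + \frac{L}{1 + L}$)
$\left(R + 154\right) Q{\left(-10 \right)} = \left(1 + 154\right) \frac{1 + 2 \left(-10\right)}{1 - 10} = 155 \frac{1 - 20}{-9} = 155 \left(\left(- \frac{1}{9}\right) \left(-19\right)\right) = 155 \cdot \frac{19}{9} = \frac{2945}{9}$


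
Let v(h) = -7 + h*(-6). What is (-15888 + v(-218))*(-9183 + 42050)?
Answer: -479430929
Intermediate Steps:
v(h) = -7 - 6*h
(-15888 + v(-218))*(-9183 + 42050) = (-15888 + (-7 - 6*(-218)))*(-9183 + 42050) = (-15888 + (-7 + 1308))*32867 = (-15888 + 1301)*32867 = -14587*32867 = -479430929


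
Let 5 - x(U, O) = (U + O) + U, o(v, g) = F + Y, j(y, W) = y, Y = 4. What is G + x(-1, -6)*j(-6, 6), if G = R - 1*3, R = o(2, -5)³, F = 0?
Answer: -17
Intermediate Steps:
o(v, g) = 4 (o(v, g) = 0 + 4 = 4)
x(U, O) = 5 - O - 2*U (x(U, O) = 5 - ((U + O) + U) = 5 - ((O + U) + U) = 5 - (O + 2*U) = 5 + (-O - 2*U) = 5 - O - 2*U)
R = 64 (R = 4³ = 64)
G = 61 (G = 64 - 1*3 = 64 - 3 = 61)
G + x(-1, -6)*j(-6, 6) = 61 + (5 - 1*(-6) - 2*(-1))*(-6) = 61 + (5 + 6 + 2)*(-6) = 61 + 13*(-6) = 61 - 78 = -17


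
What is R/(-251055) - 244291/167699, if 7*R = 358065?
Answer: -1553525338/935592721 ≈ -1.6605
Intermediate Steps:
R = 358065/7 (R = (⅐)*358065 = 358065/7 ≈ 51152.)
R/(-251055) - 244291/167699 = (358065/7)/(-251055) - 244291/167699 = (358065/7)*(-1/251055) - 244291*1/167699 = -7957/39053 - 244291/167699 = -1553525338/935592721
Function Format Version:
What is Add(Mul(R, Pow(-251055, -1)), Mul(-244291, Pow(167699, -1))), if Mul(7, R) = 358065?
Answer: Rational(-1553525338, 935592721) ≈ -1.6605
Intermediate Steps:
R = Rational(358065, 7) (R = Mul(Rational(1, 7), 358065) = Rational(358065, 7) ≈ 51152.)
Add(Mul(R, Pow(-251055, -1)), Mul(-244291, Pow(167699, -1))) = Add(Mul(Rational(358065, 7), Pow(-251055, -1)), Mul(-244291, Pow(167699, -1))) = Add(Mul(Rational(358065, 7), Rational(-1, 251055)), Mul(-244291, Rational(1, 167699))) = Add(Rational(-7957, 39053), Rational(-244291, 167699)) = Rational(-1553525338, 935592721)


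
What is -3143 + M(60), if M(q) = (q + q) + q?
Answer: -2963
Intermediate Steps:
M(q) = 3*q (M(q) = 2*q + q = 3*q)
-3143 + M(60) = -3143 + 3*60 = -3143 + 180 = -2963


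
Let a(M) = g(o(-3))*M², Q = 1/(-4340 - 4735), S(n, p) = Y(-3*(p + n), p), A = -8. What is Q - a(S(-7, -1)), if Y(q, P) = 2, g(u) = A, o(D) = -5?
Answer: 290399/9075 ≈ 32.000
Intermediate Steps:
g(u) = -8
S(n, p) = 2
Q = -1/9075 (Q = 1/(-9075) = -1/9075 ≈ -0.00011019)
a(M) = -8*M²
Q - a(S(-7, -1)) = -1/9075 - (-8)*2² = -1/9075 - (-8)*4 = -1/9075 - 1*(-32) = -1/9075 + 32 = 290399/9075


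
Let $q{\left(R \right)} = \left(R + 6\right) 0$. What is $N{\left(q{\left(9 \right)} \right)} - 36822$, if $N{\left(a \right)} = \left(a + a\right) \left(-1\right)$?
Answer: $-36822$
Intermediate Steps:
$q{\left(R \right)} = 0$ ($q{\left(R \right)} = \left(6 + R\right) 0 = 0$)
$N{\left(a \right)} = - 2 a$ ($N{\left(a \right)} = 2 a \left(-1\right) = - 2 a$)
$N{\left(q{\left(9 \right)} \right)} - 36822 = \left(-2\right) 0 - 36822 = 0 - 36822 = -36822$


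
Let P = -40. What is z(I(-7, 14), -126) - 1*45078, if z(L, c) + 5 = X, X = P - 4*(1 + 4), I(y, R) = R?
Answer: -45143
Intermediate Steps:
X = -60 (X = -40 - 4*(1 + 4) = -40 - 4*5 = -40 - 1*20 = -40 - 20 = -60)
z(L, c) = -65 (z(L, c) = -5 - 60 = -65)
z(I(-7, 14), -126) - 1*45078 = -65 - 1*45078 = -65 - 45078 = -45143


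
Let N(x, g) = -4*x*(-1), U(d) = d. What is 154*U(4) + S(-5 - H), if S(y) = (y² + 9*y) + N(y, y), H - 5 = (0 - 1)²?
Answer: 594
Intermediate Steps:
N(x, g) = 4*x
H = 6 (H = 5 + (0 - 1)² = 5 + (-1)² = 5 + 1 = 6)
S(y) = y² + 13*y (S(y) = (y² + 9*y) + 4*y = y² + 13*y)
154*U(4) + S(-5 - H) = 154*4 + (-5 - 1*6)*(13 + (-5 - 1*6)) = 616 + (-5 - 6)*(13 + (-5 - 6)) = 616 - 11*(13 - 11) = 616 - 11*2 = 616 - 22 = 594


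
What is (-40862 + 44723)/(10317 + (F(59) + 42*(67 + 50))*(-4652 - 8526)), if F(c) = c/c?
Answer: -3861/64759553 ≈ -5.9621e-5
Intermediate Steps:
F(c) = 1
(-40862 + 44723)/(10317 + (F(59) + 42*(67 + 50))*(-4652 - 8526)) = (-40862 + 44723)/(10317 + (1 + 42*(67 + 50))*(-4652 - 8526)) = 3861/(10317 + (1 + 42*117)*(-13178)) = 3861/(10317 + (1 + 4914)*(-13178)) = 3861/(10317 + 4915*(-13178)) = 3861/(10317 - 64769870) = 3861/(-64759553) = 3861*(-1/64759553) = -3861/64759553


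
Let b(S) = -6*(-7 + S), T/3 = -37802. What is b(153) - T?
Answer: 112530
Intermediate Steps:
T = -113406 (T = 3*(-37802) = -113406)
b(S) = 42 - 6*S
b(153) - T = (42 - 6*153) - 1*(-113406) = (42 - 918) + 113406 = -876 + 113406 = 112530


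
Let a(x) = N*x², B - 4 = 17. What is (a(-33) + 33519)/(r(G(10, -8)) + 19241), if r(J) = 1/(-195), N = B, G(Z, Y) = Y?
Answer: 5497830/1875997 ≈ 2.9306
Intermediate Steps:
B = 21 (B = 4 + 17 = 21)
N = 21
r(J) = -1/195
a(x) = 21*x²
(a(-33) + 33519)/(r(G(10, -8)) + 19241) = (21*(-33)² + 33519)/(-1/195 + 19241) = (21*1089 + 33519)/(3751994/195) = (22869 + 33519)*(195/3751994) = 56388*(195/3751994) = 5497830/1875997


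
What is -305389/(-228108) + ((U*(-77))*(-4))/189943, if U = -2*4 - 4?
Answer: 57163415659/43327517844 ≈ 1.3193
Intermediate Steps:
U = -12 (U = -8 - 4 = -12)
-305389/(-228108) + ((U*(-77))*(-4))/189943 = -305389/(-228108) + (-12*(-77)*(-4))/189943 = -305389*(-1/228108) + (924*(-4))*(1/189943) = 305389/228108 - 3696*1/189943 = 305389/228108 - 3696/189943 = 57163415659/43327517844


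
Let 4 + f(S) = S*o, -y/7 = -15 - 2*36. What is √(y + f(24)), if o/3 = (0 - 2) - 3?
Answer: 7*√5 ≈ 15.652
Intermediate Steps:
o = -15 (o = 3*((0 - 2) - 3) = 3*(-2 - 3) = 3*(-5) = -15)
y = 609 (y = -7*(-15 - 2*36) = -7*(-15 - 72) = -7*(-87) = 609)
f(S) = -4 - 15*S (f(S) = -4 + S*(-15) = -4 - 15*S)
√(y + f(24)) = √(609 + (-4 - 15*24)) = √(609 + (-4 - 360)) = √(609 - 364) = √245 = 7*√5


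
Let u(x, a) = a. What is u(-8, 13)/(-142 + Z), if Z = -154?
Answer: -13/296 ≈ -0.043919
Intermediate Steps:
u(-8, 13)/(-142 + Z) = 13/(-142 - 154) = 13/(-296) = -1/296*13 = -13/296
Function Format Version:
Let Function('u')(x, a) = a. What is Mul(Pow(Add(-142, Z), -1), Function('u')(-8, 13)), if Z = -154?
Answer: Rational(-13, 296) ≈ -0.043919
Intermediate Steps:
Mul(Pow(Add(-142, Z), -1), Function('u')(-8, 13)) = Mul(Pow(Add(-142, -154), -1), 13) = Mul(Pow(-296, -1), 13) = Mul(Rational(-1, 296), 13) = Rational(-13, 296)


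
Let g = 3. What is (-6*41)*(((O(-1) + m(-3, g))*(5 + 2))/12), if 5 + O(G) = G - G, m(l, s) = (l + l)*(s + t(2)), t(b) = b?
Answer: 10045/2 ≈ 5022.5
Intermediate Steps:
m(l, s) = 2*l*(2 + s) (m(l, s) = (l + l)*(s + 2) = (2*l)*(2 + s) = 2*l*(2 + s))
O(G) = -5 (O(G) = -5 + (G - G) = -5 + 0 = -5)
(-6*41)*(((O(-1) + m(-3, g))*(5 + 2))/12) = (-6*41)*(((-5 + 2*(-3)*(2 + 3))*(5 + 2))/12) = -246*(-5 + 2*(-3)*5)*7/12 = -246*(-5 - 30)*7/12 = -246*(-35*7)/12 = -(-60270)/12 = -246*(-245/12) = 10045/2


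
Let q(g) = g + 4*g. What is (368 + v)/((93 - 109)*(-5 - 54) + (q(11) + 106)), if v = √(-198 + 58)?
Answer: 368/1105 + 2*I*√35/1105 ≈ 0.33303 + 0.010708*I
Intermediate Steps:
v = 2*I*√35 (v = √(-140) = 2*I*√35 ≈ 11.832*I)
q(g) = 5*g
(368 + v)/((93 - 109)*(-5 - 54) + (q(11) + 106)) = (368 + 2*I*√35)/((93 - 109)*(-5 - 54) + (5*11 + 106)) = (368 + 2*I*√35)/(-16*(-59) + (55 + 106)) = (368 + 2*I*√35)/(944 + 161) = (368 + 2*I*√35)/1105 = (368 + 2*I*√35)*(1/1105) = 368/1105 + 2*I*√35/1105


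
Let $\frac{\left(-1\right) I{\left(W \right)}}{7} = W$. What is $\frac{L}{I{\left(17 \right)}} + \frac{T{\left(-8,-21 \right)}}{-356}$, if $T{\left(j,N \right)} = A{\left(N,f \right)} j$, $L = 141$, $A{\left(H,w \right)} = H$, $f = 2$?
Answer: $- \frac{17547}{10591} \approx -1.6568$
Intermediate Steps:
$I{\left(W \right)} = - 7 W$
$T{\left(j,N \right)} = N j$
$\frac{L}{I{\left(17 \right)}} + \frac{T{\left(-8,-21 \right)}}{-356} = \frac{141}{\left(-7\right) 17} + \frac{\left(-21\right) \left(-8\right)}{-356} = \frac{141}{-119} + 168 \left(- \frac{1}{356}\right) = 141 \left(- \frac{1}{119}\right) - \frac{42}{89} = - \frac{141}{119} - \frac{42}{89} = - \frac{17547}{10591}$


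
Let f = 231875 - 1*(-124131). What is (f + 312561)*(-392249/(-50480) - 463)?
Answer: -15363663642897/50480 ≈ -3.0435e+8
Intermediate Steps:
f = 356006 (f = 231875 + 124131 = 356006)
(f + 312561)*(-392249/(-50480) - 463) = (356006 + 312561)*(-392249/(-50480) - 463) = 668567*(-392249*(-1/50480) - 463) = 668567*(392249/50480 - 463) = 668567*(-22979991/50480) = -15363663642897/50480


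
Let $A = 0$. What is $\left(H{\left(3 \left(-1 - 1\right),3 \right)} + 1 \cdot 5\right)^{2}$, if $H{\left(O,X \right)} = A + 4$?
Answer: $81$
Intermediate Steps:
$H{\left(O,X \right)} = 4$ ($H{\left(O,X \right)} = 0 + 4 = 4$)
$\left(H{\left(3 \left(-1 - 1\right),3 \right)} + 1 \cdot 5\right)^{2} = \left(4 + 1 \cdot 5\right)^{2} = \left(4 + 5\right)^{2} = 9^{2} = 81$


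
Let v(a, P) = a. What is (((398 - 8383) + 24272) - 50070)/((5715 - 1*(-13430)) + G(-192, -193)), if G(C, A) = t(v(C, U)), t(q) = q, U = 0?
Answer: -33783/18953 ≈ -1.7825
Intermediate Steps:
G(C, A) = C
(((398 - 8383) + 24272) - 50070)/((5715 - 1*(-13430)) + G(-192, -193)) = (((398 - 8383) + 24272) - 50070)/((5715 - 1*(-13430)) - 192) = ((-7985 + 24272) - 50070)/((5715 + 13430) - 192) = (16287 - 50070)/(19145 - 192) = -33783/18953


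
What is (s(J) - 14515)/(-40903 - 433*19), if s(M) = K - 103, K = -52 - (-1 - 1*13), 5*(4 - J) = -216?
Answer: 7328/24565 ≈ 0.29831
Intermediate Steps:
J = 236/5 (J = 4 - ⅕*(-216) = 4 + 216/5 = 236/5 ≈ 47.200)
K = -38 (K = -52 - (-1 - 13) = -52 - 1*(-14) = -52 + 14 = -38)
s(M) = -141 (s(M) = -38 - 103 = -141)
(s(J) - 14515)/(-40903 - 433*19) = (-141 - 14515)/(-40903 - 433*19) = -14656/(-40903 - 8227) = -14656/(-49130) = -14656*(-1/49130) = 7328/24565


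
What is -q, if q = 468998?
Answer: -468998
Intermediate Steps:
-q = -1*468998 = -468998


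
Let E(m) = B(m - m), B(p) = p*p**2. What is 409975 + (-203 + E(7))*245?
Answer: 360240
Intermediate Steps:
B(p) = p**3
E(m) = 0 (E(m) = (m - m)**3 = 0**3 = 0)
409975 + (-203 + E(7))*245 = 409975 + (-203 + 0)*245 = 409975 - 203*245 = 409975 - 49735 = 360240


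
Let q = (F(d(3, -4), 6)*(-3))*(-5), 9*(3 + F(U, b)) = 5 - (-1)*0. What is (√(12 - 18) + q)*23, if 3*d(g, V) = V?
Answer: -2530/3 + 23*I*√6 ≈ -843.33 + 56.338*I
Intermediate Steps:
d(g, V) = V/3
F(U, b) = -22/9 (F(U, b) = -3 + (5 - (-1)*0)/9 = -3 + (5 - 1*0)/9 = -3 + (5 + 0)/9 = -3 + (⅑)*5 = -3 + 5/9 = -22/9)
q = -110/3 (q = -22/9*(-3)*(-5) = (22/3)*(-5) = -110/3 ≈ -36.667)
(√(12 - 18) + q)*23 = (√(12 - 18) - 110/3)*23 = (√(-6) - 110/3)*23 = (I*√6 - 110/3)*23 = (-110/3 + I*√6)*23 = -2530/3 + 23*I*√6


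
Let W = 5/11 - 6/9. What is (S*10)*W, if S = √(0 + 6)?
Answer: -70*√6/33 ≈ -5.1959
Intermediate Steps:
S = √6 ≈ 2.4495
W = -7/33 (W = 5*(1/11) - 6*⅑ = 5/11 - ⅔ = -7/33 ≈ -0.21212)
(S*10)*W = (√6*10)*(-7/33) = (10*√6)*(-7/33) = -70*√6/33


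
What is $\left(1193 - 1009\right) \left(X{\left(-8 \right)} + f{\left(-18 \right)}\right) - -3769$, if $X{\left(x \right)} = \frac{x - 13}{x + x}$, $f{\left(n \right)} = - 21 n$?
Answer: $\frac{147125}{2} \approx 73563.0$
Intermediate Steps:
$X{\left(x \right)} = \frac{-13 + x}{2 x}$
$\left(1193 - 1009\right) \left(X{\left(-8 \right)} + f{\left(-18 \right)}\right) - -3769 = \left(1193 - 1009\right) \left(\frac{-13 - 8}{2 \left(-8\right)} - -378\right) - -3769 = 184 \left(\frac{1}{2} \left(- \frac{1}{8}\right) \left(-21\right) + 378\right) + 3769 = 184 \left(\frac{21}{16} + 378\right) + 3769 = 184 \cdot \frac{6069}{16} + 3769 = \frac{139587}{2} + 3769 = \frac{147125}{2}$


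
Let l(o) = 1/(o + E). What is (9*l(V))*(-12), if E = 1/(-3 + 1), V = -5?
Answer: 216/11 ≈ 19.636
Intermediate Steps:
E = -½ (E = 1/(-2) = -½ ≈ -0.50000)
l(o) = 1/(-½ + o) (l(o) = 1/(o - ½) = 1/(-½ + o))
(9*l(V))*(-12) = (9*(2/(-1 + 2*(-5))))*(-12) = (9*(2/(-1 - 10)))*(-12) = (9*(2/(-11)))*(-12) = (9*(2*(-1/11)))*(-12) = (9*(-2/11))*(-12) = -18/11*(-12) = 216/11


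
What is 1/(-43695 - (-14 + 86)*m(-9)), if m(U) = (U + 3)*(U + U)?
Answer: -1/51471 ≈ -1.9428e-5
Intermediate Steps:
m(U) = 2*U*(3 + U) (m(U) = (3 + U)*(2*U) = 2*U*(3 + U))
1/(-43695 - (-14 + 86)*m(-9)) = 1/(-43695 - (-14 + 86)*2*(-9)*(3 - 9)) = 1/(-43695 - 72*2*(-9)*(-6)) = 1/(-43695 - 72*108) = 1/(-43695 - 1*7776) = 1/(-43695 - 7776) = 1/(-51471) = -1/51471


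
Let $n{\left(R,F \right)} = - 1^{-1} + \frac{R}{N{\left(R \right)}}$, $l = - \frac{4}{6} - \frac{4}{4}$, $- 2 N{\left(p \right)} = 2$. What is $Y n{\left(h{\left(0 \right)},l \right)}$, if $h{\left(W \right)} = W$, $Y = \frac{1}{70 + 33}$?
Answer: $- \frac{1}{103} \approx -0.0097087$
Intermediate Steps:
$N{\left(p \right)} = -1$ ($N{\left(p \right)} = \left(- \frac{1}{2}\right) 2 = -1$)
$l = - \frac{5}{3}$ ($l = \left(-4\right) \frac{1}{6} - 1 = - \frac{2}{3} - 1 = - \frac{5}{3} \approx -1.6667$)
$Y = \frac{1}{103} \approx 0.0097087$
$n{\left(R,F \right)} = -1 - R$ ($n{\left(R,F \right)} = - 1^{-1} + \frac{R}{-1} = \left(-1\right) 1 + R \left(-1\right) = -1 - R$)
$Y n{\left(h{\left(0 \right)},l \right)} = \frac{-1 - 0}{103} = \frac{-1 + 0}{103} = \frac{1}{103} \left(-1\right) = - \frac{1}{103}$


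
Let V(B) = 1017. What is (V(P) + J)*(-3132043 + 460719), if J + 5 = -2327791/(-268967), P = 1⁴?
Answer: -733338262300980/268967 ≈ -2.7265e+9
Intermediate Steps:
P = 1
J = 982956/268967 (J = -5 - 2327791/(-268967) = -5 - 2327791*(-1/268967) = -5 + 2327791/268967 = 982956/268967 ≈ 3.6546)
(V(P) + J)*(-3132043 + 460719) = (1017 + 982956/268967)*(-3132043 + 460719) = (274522395/268967)*(-2671324) = -733338262300980/268967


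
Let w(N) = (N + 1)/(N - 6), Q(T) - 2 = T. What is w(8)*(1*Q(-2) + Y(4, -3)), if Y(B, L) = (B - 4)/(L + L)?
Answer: 0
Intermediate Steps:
Y(B, L) = (-4 + B)/(2*L) (Y(B, L) = (-4 + B)/((2*L)) = (-4 + B)*(1/(2*L)) = (-4 + B)/(2*L))
Q(T) = 2 + T
w(N) = (1 + N)/(-6 + N)
w(8)*(1*Q(-2) + Y(4, -3)) = ((1 + 8)/(-6 + 8))*(1*(2 - 2) + (½)*(-4 + 4)/(-3)) = (9/2)*(1*0 + (½)*(-⅓)*0) = ((½)*9)*(0 + 0) = (9/2)*0 = 0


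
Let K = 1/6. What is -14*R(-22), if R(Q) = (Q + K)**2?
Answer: -120127/18 ≈ -6673.7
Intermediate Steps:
K = 1/6 ≈ 0.16667
R(Q) = (1/6 + Q)**2 (R(Q) = (Q + 1/6)**2 = (1/6 + Q)**2)
-14*R(-22) = -7*(1 + 6*(-22))**2/18 = -7*(1 - 132)**2/18 = -7*(-131)**2/18 = -7*17161/18 = -14*17161/36 = -120127/18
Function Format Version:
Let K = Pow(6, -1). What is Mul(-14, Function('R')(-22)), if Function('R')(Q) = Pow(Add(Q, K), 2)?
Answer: Rational(-120127, 18) ≈ -6673.7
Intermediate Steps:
K = Rational(1, 6) ≈ 0.16667
Function('R')(Q) = Pow(Add(Rational(1, 6), Q), 2) (Function('R')(Q) = Pow(Add(Q, Rational(1, 6)), 2) = Pow(Add(Rational(1, 6), Q), 2))
Mul(-14, Function('R')(-22)) = Mul(-14, Mul(Rational(1, 36), Pow(Add(1, Mul(6, -22)), 2))) = Mul(-14, Mul(Rational(1, 36), Pow(Add(1, -132), 2))) = Mul(-14, Mul(Rational(1, 36), Pow(-131, 2))) = Mul(-14, Mul(Rational(1, 36), 17161)) = Mul(-14, Rational(17161, 36)) = Rational(-120127, 18)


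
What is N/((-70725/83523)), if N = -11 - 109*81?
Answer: 49222888/4715 ≈ 10440.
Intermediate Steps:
N = -8840 (N = -11 - 8829 = -8840)
N/((-70725/83523)) = -8840/((-70725/83523)) = -8840/((-70725*1/83523)) = -8840/(-23575/27841) = -8840*(-27841/23575) = 49222888/4715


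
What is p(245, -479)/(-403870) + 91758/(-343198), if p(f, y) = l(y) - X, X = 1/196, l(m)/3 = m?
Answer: -3583382365933/13583522873480 ≈ -0.26380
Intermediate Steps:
l(m) = 3*m
X = 1/196 ≈ 0.0051020
p(f, y) = -1/196 + 3*y (p(f, y) = 3*y - 1*1/196 = 3*y - 1/196 = -1/196 + 3*y)
p(245, -479)/(-403870) + 91758/(-343198) = (-1/196 + 3*(-479))/(-403870) + 91758/(-343198) = (-1/196 - 1437)*(-1/403870) + 91758*(-1/343198) = -281653/196*(-1/403870) - 45879/171599 = 281653/79158520 - 45879/171599 = -3583382365933/13583522873480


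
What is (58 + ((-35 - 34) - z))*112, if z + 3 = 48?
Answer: -6272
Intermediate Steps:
z = 45 (z = -3 + 48 = 45)
(58 + ((-35 - 34) - z))*112 = (58 + ((-35 - 34) - 1*45))*112 = (58 + (-69 - 45))*112 = (58 - 114)*112 = -56*112 = -6272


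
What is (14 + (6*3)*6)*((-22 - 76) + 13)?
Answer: -10370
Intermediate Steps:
(14 + (6*3)*6)*((-22 - 76) + 13) = (14 + 18*6)*(-98 + 13) = (14 + 108)*(-85) = 122*(-85) = -10370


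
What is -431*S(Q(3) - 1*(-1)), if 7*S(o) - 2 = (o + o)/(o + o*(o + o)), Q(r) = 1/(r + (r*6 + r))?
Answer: -6034/37 ≈ -163.08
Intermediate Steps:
Q(r) = 1/(8*r) (Q(r) = 1/(r + (6*r + r)) = 1/(r + 7*r) = 1/(8*r))
S(o) = 2/7 + 2*o/(7*(o + 2*o²)) (S(o) = 2/7 + ((o + o)/(o + o*(o + o)))/7 = 2/7 + ((2*o)/(o + o*(2*o)))/7 = 2/7 + ((2*o)/(o + 2*o²))/7 = 2/7 + (2*o/(o + 2*o²))/7 = 2/7 + 2*o/(7*(o + 2*o²)))
-431*S(Q(3) - 1*(-1)) = -1724*(1 + ((⅛)/3 - 1*(-1)))/(7*(1 + 2*((⅛)/3 - 1*(-1)))) = -1724*(1 + ((⅛)*(⅓) + 1))/(7*(1 + 2*((⅛)*(⅓) + 1))) = -1724*(1 + (1/24 + 1))/(7*(1 + 2*(1/24 + 1))) = -1724*(1 + 25/24)/(7*(1 + 2*(25/24))) = -1724*49/(7*(1 + 25/12)*24) = -1724*49/(7*37/12*24) = -1724*12*49/(7*37*24) = -431*14/37 = -6034/37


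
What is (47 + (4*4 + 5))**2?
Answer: 4624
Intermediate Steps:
(47 + (4*4 + 5))**2 = (47 + (16 + 5))**2 = (47 + 21)**2 = 68**2 = 4624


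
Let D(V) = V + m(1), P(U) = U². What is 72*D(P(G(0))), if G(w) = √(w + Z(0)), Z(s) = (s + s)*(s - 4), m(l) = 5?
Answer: 360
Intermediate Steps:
Z(s) = 2*s*(-4 + s) (Z(s) = (2*s)*(-4 + s) = 2*s*(-4 + s))
G(w) = √w (G(w) = √(w + 2*0*(-4 + 0)) = √(w + 2*0*(-4)) = √(w + 0) = √w)
D(V) = 5 + V (D(V) = V + 5 = 5 + V)
72*D(P(G(0))) = 72*(5 + (√0)²) = 72*(5 + 0²) = 72*(5 + 0) = 72*5 = 360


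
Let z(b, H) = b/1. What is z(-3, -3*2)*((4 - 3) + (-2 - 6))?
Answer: 21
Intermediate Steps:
z(b, H) = b (z(b, H) = b*1 = b)
z(-3, -3*2)*((4 - 3) + (-2 - 6)) = -3*((4 - 3) + (-2 - 6)) = -3*(1 - 8) = -3*(-7) = 21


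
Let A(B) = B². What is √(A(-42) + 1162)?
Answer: √2926 ≈ 54.093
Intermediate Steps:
√(A(-42) + 1162) = √((-42)² + 1162) = √(1764 + 1162) = √2926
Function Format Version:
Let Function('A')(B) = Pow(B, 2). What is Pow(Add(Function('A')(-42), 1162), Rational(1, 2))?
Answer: Pow(2926, Rational(1, 2)) ≈ 54.093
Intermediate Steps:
Pow(Add(Function('A')(-42), 1162), Rational(1, 2)) = Pow(Add(Pow(-42, 2), 1162), Rational(1, 2)) = Pow(Add(1764, 1162), Rational(1, 2)) = Pow(2926, Rational(1, 2))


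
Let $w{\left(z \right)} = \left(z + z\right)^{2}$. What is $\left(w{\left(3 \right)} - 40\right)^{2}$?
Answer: $16$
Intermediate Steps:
$w{\left(z \right)} = 4 z^{2}$ ($w{\left(z \right)} = \left(2 z\right)^{2} = 4 z^{2}$)
$\left(w{\left(3 \right)} - 40\right)^{2} = \left(4 \cdot 3^{2} - 40\right)^{2} = \left(4 \cdot 9 - 40\right)^{2} = \left(36 - 40\right)^{2} = \left(-4\right)^{2} = 16$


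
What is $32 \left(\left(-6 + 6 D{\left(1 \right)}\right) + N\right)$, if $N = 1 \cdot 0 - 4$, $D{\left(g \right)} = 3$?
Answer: $256$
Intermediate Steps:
$N = -4$ ($N = 0 - 4 = -4$)
$32 \left(\left(-6 + 6 D{\left(1 \right)}\right) + N\right) = 32 \left(\left(-6 + 6 \cdot 3\right) - 4\right) = 32 \left(\left(-6 + 18\right) - 4\right) = 32 \left(12 - 4\right) = 32 \cdot 8 = 256$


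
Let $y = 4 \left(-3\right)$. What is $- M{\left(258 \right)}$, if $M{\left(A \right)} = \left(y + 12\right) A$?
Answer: $0$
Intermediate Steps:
$y = -12$
$M{\left(A \right)} = 0$ ($M{\left(A \right)} = \left(-12 + 12\right) A = 0 A = 0$)
$- M{\left(258 \right)} = \left(-1\right) 0 = 0$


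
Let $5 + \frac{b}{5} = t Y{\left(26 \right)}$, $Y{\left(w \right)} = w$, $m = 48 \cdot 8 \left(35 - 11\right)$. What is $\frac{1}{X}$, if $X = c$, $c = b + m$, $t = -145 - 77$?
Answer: $- \frac{1}{19669} \approx -5.0841 \cdot 10^{-5}$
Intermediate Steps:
$m = 9216$ ($m = 384 \left(35 - 11\right) = 384 \cdot 24 = 9216$)
$t = -222$ ($t = -145 - 77 = -222$)
$b = -28885$ ($b = -25 + 5 \left(\left(-222\right) 26\right) = -25 + 5 \left(-5772\right) = -25 - 28860 = -28885$)
$c = -19669$ ($c = -28885 + 9216 = -19669$)
$X = -19669$
$\frac{1}{X} = \frac{1}{-19669} = - \frac{1}{19669}$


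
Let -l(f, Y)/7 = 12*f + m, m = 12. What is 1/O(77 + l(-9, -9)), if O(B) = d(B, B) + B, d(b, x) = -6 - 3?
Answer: 1/740 ≈ 0.0013514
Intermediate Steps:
d(b, x) = -9
l(f, Y) = -84 - 84*f (l(f, Y) = -7*(12*f + 12) = -7*(12 + 12*f) = -84 - 84*f)
O(B) = -9 + B
1/O(77 + l(-9, -9)) = 1/(-9 + (77 + (-84 - 84*(-9)))) = 1/(-9 + (77 + (-84 + 756))) = 1/(-9 + (77 + 672)) = 1/(-9 + 749) = 1/740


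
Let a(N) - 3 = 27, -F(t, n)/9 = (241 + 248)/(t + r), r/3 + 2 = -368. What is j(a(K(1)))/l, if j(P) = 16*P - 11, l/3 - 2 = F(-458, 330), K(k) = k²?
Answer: 735392/22611 ≈ 32.524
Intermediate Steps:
r = -1110 (r = -6 + 3*(-368) = -6 - 1104 = -1110)
F(t, n) = -4401/(-1110 + t) (F(t, n) = -9*(241 + 248)/(t - 1110) = -4401/(-1110 + t))
a(N) = 30 (a(N) = 3 + 27 = 30)
l = 22611/1568 (l = 6 + 3*(-4401/(-1110 - 458)) = 6 + 3*(-4401/(-1568)) = 6 + 3*(-4401*(-1/1568)) = 6 + 3*(4401/1568) = 6 + 13203/1568 = 22611/1568 ≈ 14.420)
j(P) = -11 + 16*P
j(a(K(1)))/l = (-11 + 16*30)/(22611/1568) = (-11 + 480)*(1568/22611) = 469*(1568/22611) = 735392/22611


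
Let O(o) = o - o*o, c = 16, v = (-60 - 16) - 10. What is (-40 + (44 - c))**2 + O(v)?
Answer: -7338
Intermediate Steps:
v = -86 (v = -76 - 10 = -86)
O(o) = o - o**2
(-40 + (44 - c))**2 + O(v) = (-40 + (44 - 1*16))**2 - 86*(1 - 1*(-86)) = (-40 + (44 - 16))**2 - 86*(1 + 86) = (-40 + 28)**2 - 86*87 = (-12)**2 - 7482 = 144 - 7482 = -7338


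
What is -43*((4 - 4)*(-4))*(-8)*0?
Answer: 0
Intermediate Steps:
-43*((4 - 4)*(-4))*(-8)*0 = -43*(0*(-4))*(-8)*0 = -43*0*(-8)*0 = -0*0 = -43*0 = 0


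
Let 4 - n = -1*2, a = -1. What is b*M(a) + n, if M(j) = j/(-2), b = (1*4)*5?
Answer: 16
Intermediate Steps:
b = 20 (b = 4*5 = 20)
M(j) = -j/2 (M(j) = j*(-½) = -j/2)
n = 6 (n = 4 - (-1)*2 = 4 - 1*(-2) = 4 + 2 = 6)
b*M(a) + n = 20*(-½*(-1)) + 6 = 20*(½) + 6 = 10 + 6 = 16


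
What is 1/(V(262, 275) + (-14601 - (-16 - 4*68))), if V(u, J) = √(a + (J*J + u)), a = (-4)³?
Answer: -14313/204786146 - √75823/204786146 ≈ -7.1237e-5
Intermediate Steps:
a = -64
V(u, J) = √(-64 + u + J²) (V(u, J) = √(-64 + (J*J + u)) = √(-64 + (J² + u)) = √(-64 + (u + J²)) = √(-64 + u + J²))
1/(V(262, 275) + (-14601 - (-16 - 4*68))) = 1/(√(-64 + 262 + 275²) + (-14601 - (-16 - 4*68))) = 1/(√(-64 + 262 + 75625) + (-14601 - (-16 - 272))) = 1/(√75823 + (-14601 - 1*(-288))) = 1/(√75823 + (-14601 + 288)) = 1/(√75823 - 14313) = 1/(-14313 + √75823)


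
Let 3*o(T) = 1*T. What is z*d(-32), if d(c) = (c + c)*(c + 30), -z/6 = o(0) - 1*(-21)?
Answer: -16128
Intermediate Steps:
o(T) = T/3 (o(T) = (1*T)/3 = T/3)
z = -126 (z = -6*((⅓)*0 - 1*(-21)) = -6*(0 + 21) = -6*21 = -126)
d(c) = 2*c*(30 + c) (d(c) = (2*c)*(30 + c) = 2*c*(30 + c))
z*d(-32) = -252*(-32)*(30 - 32) = -252*(-32)*(-2) = -126*128 = -16128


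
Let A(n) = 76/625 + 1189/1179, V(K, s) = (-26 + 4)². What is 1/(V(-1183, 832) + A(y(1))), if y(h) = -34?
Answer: 736875/357480229 ≈ 0.0020613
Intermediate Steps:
V(K, s) = 484 (V(K, s) = (-22)² = 484)
A(n) = 832729/736875 (A(n) = 76*(1/625) + 1189*(1/1179) = 76/625 + 1189/1179 = 832729/736875)
1/(V(-1183, 832) + A(y(1))) = 1/(484 + 832729/736875) = 1/(357480229/736875) = 736875/357480229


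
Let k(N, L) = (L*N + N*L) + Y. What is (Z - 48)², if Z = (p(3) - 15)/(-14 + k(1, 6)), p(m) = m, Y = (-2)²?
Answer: 2916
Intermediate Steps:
Y = 4
k(N, L) = 4 + 2*L*N (k(N, L) = (L*N + N*L) + 4 = (L*N + L*N) + 4 = 2*L*N + 4 = 4 + 2*L*N)
Z = -6 (Z = (3 - 15)/(-14 + (4 + 2*6*1)) = -12/(-14 + (4 + 12)) = -12/(-14 + 16) = -12/2 = -12*½ = -6)
(Z - 48)² = (-6 - 48)² = (-54)² = 2916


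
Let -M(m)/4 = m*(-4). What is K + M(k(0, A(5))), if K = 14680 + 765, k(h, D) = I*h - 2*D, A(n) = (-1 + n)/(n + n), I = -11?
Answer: 77161/5 ≈ 15432.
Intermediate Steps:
A(n) = (-1 + n)/(2*n) (A(n) = (-1 + n)/((2*n)) = (-1 + n)*(1/(2*n)) = (-1 + n)/(2*n))
k(h, D) = -11*h - 2*D
M(m) = 16*m (M(m) = -4*m*(-4) = -(-16)*m = 16*m)
K = 15445
K + M(k(0, A(5))) = 15445 + 16*(-11*0 - (-1 + 5)/5) = 15445 + 16*(0 - 4/5) = 15445 + 16*(0 - 2*⅖) = 15445 + 16*(0 - ⅘) = 15445 + 16*(-⅘) = 15445 - 64/5 = 77161/5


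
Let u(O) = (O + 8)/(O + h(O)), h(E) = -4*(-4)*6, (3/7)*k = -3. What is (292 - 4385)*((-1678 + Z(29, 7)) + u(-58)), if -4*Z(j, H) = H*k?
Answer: 518570821/76 ≈ 6.8233e+6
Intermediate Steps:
k = -7 (k = (7/3)*(-3) = -7)
h(E) = 96 (h(E) = 16*6 = 96)
Z(j, H) = 7*H/4 (Z(j, H) = -H*(-7)/4 = -(-7)*H/4 = 7*H/4)
u(O) = (8 + O)/(96 + O) (u(O) = (O + 8)/(O + 96) = (8 + O)/(96 + O))
(292 - 4385)*((-1678 + Z(29, 7)) + u(-58)) = (292 - 4385)*((-1678 + (7/4)*7) + (8 - 58)/(96 - 58)) = -4093*((-1678 + 49/4) - 50/38) = -4093*(-6663/4 + (1/38)*(-50)) = -4093*(-6663/4 - 25/19) = -4093*(-126697/76) = 518570821/76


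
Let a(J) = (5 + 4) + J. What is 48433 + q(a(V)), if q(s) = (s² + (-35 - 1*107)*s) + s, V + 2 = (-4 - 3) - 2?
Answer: 48719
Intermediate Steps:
V = -11 (V = -2 + ((-4 - 3) - 2) = -2 + (-7 - 2) = -2 - 9 = -11)
a(J) = 9 + J
q(s) = s² - 141*s (q(s) = (s² + (-35 - 107)*s) + s = (s² - 142*s) + s = s² - 141*s)
48433 + q(a(V)) = 48433 + (9 - 11)*(-141 + (9 - 11)) = 48433 - 2*(-141 - 2) = 48433 - 2*(-143) = 48433 + 286 = 48719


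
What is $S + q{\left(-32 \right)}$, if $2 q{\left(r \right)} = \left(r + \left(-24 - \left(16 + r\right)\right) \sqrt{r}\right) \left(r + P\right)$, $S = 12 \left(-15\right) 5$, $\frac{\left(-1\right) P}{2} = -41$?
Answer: $-1700 - 800 i \sqrt{2} \approx -1700.0 - 1131.4 i$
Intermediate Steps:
$P = 82$ ($P = \left(-2\right) \left(-41\right) = 82$)
$S = -900$ ($S = \left(-180\right) 5 = -900$)
$q{\left(r \right)} = \frac{\left(82 + r\right) \left(r + \sqrt{r} \left(-40 - r\right)\right)}{2}$ ($q{\left(r \right)} = \frac{\left(r + \left(-24 - \left(16 + r\right)\right) \sqrt{r}\right) \left(r + 82\right)}{2} = \frac{\left(r + \left(-24 - \left(16 + r\right)\right) \sqrt{r}\right) \left(82 + r\right)}{2} = \frac{\left(r + \left(-40 - r\right) \sqrt{r}\right) \left(82 + r\right)}{2} = \frac{\left(r + \sqrt{r} \left(-40 - r\right)\right) \left(82 + r\right)}{2} = \frac{\left(82 + r\right) \left(r + \sqrt{r} \left(-40 - r\right)\right)}{2}$)
$S + q{\left(-32 \right)} = -900 - \left(1312 - 512 - 7808 i \sqrt{2} + 2048 i \sqrt{2} + 6560 i \sqrt{2}\right) = -900 - \left(800 + \frac{1}{2} \cdot 4096 i \sqrt{2} + 61 \left(-128\right) i \sqrt{2} + 1640 \cdot 4 i \sqrt{2}\right) = -900 - \left(800 + 800 i \sqrt{2}\right) = -1700 - 800 i \sqrt{2}$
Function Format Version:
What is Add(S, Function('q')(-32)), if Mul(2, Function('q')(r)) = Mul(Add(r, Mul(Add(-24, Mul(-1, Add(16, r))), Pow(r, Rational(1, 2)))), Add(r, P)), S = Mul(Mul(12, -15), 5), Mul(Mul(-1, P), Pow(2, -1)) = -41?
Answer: Add(-1700, Mul(-800, I, Pow(2, Rational(1, 2)))) ≈ Add(-1700.0, Mul(-1131.4, I))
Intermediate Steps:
P = 82 (P = Mul(-2, -41) = 82)
S = -900 (S = Mul(-180, 5) = -900)
Function('q')(r) = Mul(Rational(1, 2), Add(82, r), Add(r, Mul(Pow(r, Rational(1, 2)), Add(-40, Mul(-1, r))))) (Function('q')(r) = Mul(Rational(1, 2), Mul(Add(r, Mul(Add(-24, Mul(-1, Add(16, r))), Pow(r, Rational(1, 2)))), Add(r, 82))) = Mul(Rational(1, 2), Mul(Add(r, Mul(Add(-24, Add(-16, Mul(-1, r))), Pow(r, Rational(1, 2)))), Add(82, r))) = Mul(Rational(1, 2), Mul(Add(r, Mul(Add(-40, Mul(-1, r)), Pow(r, Rational(1, 2)))), Add(82, r))) = Mul(Rational(1, 2), Mul(Add(r, Mul(Pow(r, Rational(1, 2)), Add(-40, Mul(-1, r)))), Add(82, r))) = Mul(Rational(1, 2), Mul(Add(82, r), Add(r, Mul(Pow(r, Rational(1, 2)), Add(-40, Mul(-1, r)))))) = Mul(Rational(1, 2), Add(82, r), Add(r, Mul(Pow(r, Rational(1, 2)), Add(-40, Mul(-1, r))))))
Add(S, Function('q')(-32)) = Add(-900, Add(Mul(Rational(1, 2), Pow(-32, 2)), Mul(-1640, Pow(-32, Rational(1, 2))), Mul(-61, Pow(-32, Rational(3, 2))), Mul(41, -32), Mul(Rational(-1, 2), Pow(-32, Rational(5, 2))))) = Add(-900, Add(Mul(Rational(1, 2), 1024), Mul(-1640, Mul(4, I, Pow(2, Rational(1, 2)))), Mul(-61, Mul(-128, I, Pow(2, Rational(1, 2)))), -1312, Mul(Rational(-1, 2), Mul(4096, I, Pow(2, Rational(1, 2)))))) = Add(-900, Add(512, Mul(-6560, I, Pow(2, Rational(1, 2))), Mul(7808, I, Pow(2, Rational(1, 2))), -1312, Mul(-2048, I, Pow(2, Rational(1, 2))))) = Add(-900, Add(-800, Mul(-800, I, Pow(2, Rational(1, 2))))) = Add(-1700, Mul(-800, I, Pow(2, Rational(1, 2))))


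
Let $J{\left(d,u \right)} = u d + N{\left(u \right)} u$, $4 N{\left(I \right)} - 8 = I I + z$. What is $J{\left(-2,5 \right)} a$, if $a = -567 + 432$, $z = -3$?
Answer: $- \frac{7425}{2} \approx -3712.5$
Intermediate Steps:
$N{\left(I \right)} = \frac{5}{4} + \frac{I^{2}}{4}$ ($N{\left(I \right)} = 2 + \frac{I I - 3}{4} = 2 + \frac{I^{2} - 3}{4} = 2 + \frac{-3 + I^{2}}{4} = 2 + \left(- \frac{3}{4} + \frac{I^{2}}{4}\right) = \frac{5}{4} + \frac{I^{2}}{4}$)
$J{\left(d,u \right)} = d u + u \left(\frac{5}{4} + \frac{u^{2}}{4}\right)$ ($J{\left(d,u \right)} = u d + \left(\frac{5}{4} + \frac{u^{2}}{4}\right) u = d u + u \left(\frac{5}{4} + \frac{u^{2}}{4}\right)$)
$a = -135$
$J{\left(-2,5 \right)} a = \frac{1}{4} \cdot 5 \left(5 + 5^{2} + 4 \left(-2\right)\right) \left(-135\right) = \frac{1}{4} \cdot 5 \left(5 + 25 - 8\right) \left(-135\right) = \frac{1}{4} \cdot 5 \cdot 22 \left(-135\right) = \frac{55}{2} \left(-135\right) = - \frac{7425}{2}$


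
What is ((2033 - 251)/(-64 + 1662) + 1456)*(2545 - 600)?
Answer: 2264437075/799 ≈ 2.8341e+6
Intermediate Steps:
((2033 - 251)/(-64 + 1662) + 1456)*(2545 - 600) = (1782/1598 + 1456)*1945 = (1782*(1/1598) + 1456)*1945 = (891/799 + 1456)*1945 = (1164235/799)*1945 = 2264437075/799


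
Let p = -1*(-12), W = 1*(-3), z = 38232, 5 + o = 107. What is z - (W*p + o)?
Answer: 38166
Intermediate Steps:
o = 102 (o = -5 + 107 = 102)
W = -3
p = 12
z - (W*p + o) = 38232 - (-3*12 + 102) = 38232 - (-36 + 102) = 38232 - 1*66 = 38232 - 66 = 38166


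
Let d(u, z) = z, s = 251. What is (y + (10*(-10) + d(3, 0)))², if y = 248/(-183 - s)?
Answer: 495616/49 ≈ 10115.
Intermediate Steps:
y = -4/7 (y = 248/(-183 - 1*251) = 248/(-183 - 251) = 248/(-434) = 248*(-1/434) = -4/7 ≈ -0.57143)
(y + (10*(-10) + d(3, 0)))² = (-4/7 + (10*(-10) + 0))² = (-4/7 + (-100 + 0))² = (-4/7 - 100)² = (-704/7)² = 495616/49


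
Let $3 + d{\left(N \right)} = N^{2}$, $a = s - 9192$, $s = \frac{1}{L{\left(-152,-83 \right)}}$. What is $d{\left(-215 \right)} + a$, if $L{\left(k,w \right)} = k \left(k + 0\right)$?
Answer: $\frac{855541121}{23104} \approx 37030.0$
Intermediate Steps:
$L{\left(k,w \right)} = k^{2}$ ($L{\left(k,w \right)} = k k = k^{2}$)
$s = \frac{1}{23104}$ ($s = \frac{1}{\left(-152\right)^{2}} = \frac{1}{23104} \approx 4.3283 \cdot 10^{-5}$)
$a = - \frac{212371967}{23104}$ ($a = \frac{1}{23104} - 9192 = - \frac{212371967}{23104} \approx -9192.0$)
$d{\left(N \right)} = -3 + N^{2}$
$d{\left(-215 \right)} + a = \left(-3 + \left(-215\right)^{2}\right) - \frac{212371967}{23104} = \left(-3 + 46225\right) - \frac{212371967}{23104} = 46222 - \frac{212371967}{23104} = \frac{855541121}{23104}$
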